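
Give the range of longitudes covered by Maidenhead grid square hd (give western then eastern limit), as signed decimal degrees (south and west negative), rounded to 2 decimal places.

-40.00, -20.00

Field H=7, D=3: +7·20° lon, +3·10° lat → SW at lon -40°, lat -60°.
Cell spans 20° lon × 10° lat.
west -40.00, east -20.00.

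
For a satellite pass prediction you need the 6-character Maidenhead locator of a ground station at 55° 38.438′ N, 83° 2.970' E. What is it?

NO15mp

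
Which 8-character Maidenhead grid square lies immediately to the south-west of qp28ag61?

Longitude extended square 6; −1 → 5.
Latitude extended square 1; −1 → 0.

QP28ag50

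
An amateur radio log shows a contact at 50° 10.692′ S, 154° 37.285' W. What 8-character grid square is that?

BD29qt57

Offset from 180°W / 90°S: lon 25.37858°, lat 39.82180°.
Field: lon ⌊25.37858/20⌋ = 1 → B; lat ⌊39.82180/10⌋ = 3 → D.
Square: lon ⌊5.37858/2⌋ = 2; lat ⌊9.82180/1⌋ = 9.
Subsquare: lon ⌊1.37858/0.0833333⌋ = 16 → q; lat ⌊0.82180/0.0416667⌋ = 19 → t.
Extended square: lon ⌊0.04525/0.00833333⌋ = 5; lat ⌊0.03013/0.00416667⌋ = 7.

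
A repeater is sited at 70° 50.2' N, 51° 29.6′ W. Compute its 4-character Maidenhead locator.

GQ40

Shift to the Maidenhead origin (180°W, 90°S): lon 128.51, lat 160.84.
Field: 128.51/20 → 6 → G, 160.84/10 → 16 → Q; chars GQ.
Square: 8.51/2 → 4, 0.84/1 → 0; chars 40.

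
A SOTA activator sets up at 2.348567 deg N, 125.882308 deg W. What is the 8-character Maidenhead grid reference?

CJ72bi43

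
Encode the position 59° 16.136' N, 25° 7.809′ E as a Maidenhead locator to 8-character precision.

KO29ng54

Add 180° to longitude and 90° to latitude: 205.13015, 149.26893.
Field: lon ⌊205.13015/20⌋ = 10 → K; lat ⌊149.26893/10⌋ = 14 → O.
Square: lon ⌊5.13015/2⌋ = 2; lat ⌊9.26893/1⌋ = 9.
Subsquare: lon ⌊1.13015/0.0833333⌋ = 13 → n; lat ⌊0.26893/0.0416667⌋ = 6 → g.
Extended square: lon ⌊0.04682/0.00833333⌋ = 5; lat ⌊0.01893/0.00416667⌋ = 4.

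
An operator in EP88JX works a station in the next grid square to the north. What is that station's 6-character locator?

EP89ja

Latitude subsquare x = 23; +1 → 24, wraps to 0 = a, carry into square.
Latitude square 8; +1 → 9.
The longitude characters are unchanged.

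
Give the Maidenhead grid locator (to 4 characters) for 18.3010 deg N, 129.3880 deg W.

Offset from 180°W / 90°S: lon 50.61°, lat 108.30°.
Field (20°×10°, letters A–R): lon ⌊50.61/20⌋ = 2 → C; lat ⌊108.30/10⌋ = 10 → K.
Square (2°×1°, digits 0–9): lon ⌊10.61/2⌋ = 5; lat ⌊8.30/1⌋ = 8.

CK58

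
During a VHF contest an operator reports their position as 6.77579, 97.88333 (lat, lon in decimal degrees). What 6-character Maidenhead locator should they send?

NJ86ws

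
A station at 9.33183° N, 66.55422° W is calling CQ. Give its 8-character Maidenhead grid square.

FJ69rh39

Shift to the Maidenhead origin (180°W, 90°S): lon 113.44578, lat 99.33183.
Field: 113.44578/20 → 5 → F, 99.33183/10 → 9 → J; chars FJ.
Square: 13.44578/2 → 6, 9.33183/1 → 9; chars 69.
Subsquare: 1.44578/0.0833333 → 17 → r, 0.33183/0.0416667 → 7 → h; chars rh.
Extended square: 0.02911/0.00833333 → 3, 0.04016/0.00416667 → 9; chars 39.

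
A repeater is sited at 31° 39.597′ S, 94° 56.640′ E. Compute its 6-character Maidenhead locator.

Shift to the Maidenhead origin (180°W, 90°S): lon 274.9440, lat 58.3401.
Field: lon ⌊274.9440/20⌋ = 13 → N; lat ⌊58.3401/10⌋ = 5 → F.
Square: lon ⌊14.9440/2⌋ = 7; lat ⌊8.3401/1⌋ = 8.
Subsquare: lon ⌊0.9440/0.0833333⌋ = 11 → l; lat ⌊0.3401/0.0416667⌋ = 8 → i.

NF78li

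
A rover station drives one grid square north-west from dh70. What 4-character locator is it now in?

DH61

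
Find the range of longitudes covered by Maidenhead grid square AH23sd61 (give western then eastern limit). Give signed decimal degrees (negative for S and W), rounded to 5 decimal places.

-174.45000, -174.44167

Field A=0, H=7: +0·20° lon, +7·10° lat → SW at lon -180°, lat -20°.
Square 2, 3: +2·2° lon, +3·1° lat → SW at lon -176°, lat -17°.
Subsquare s=18, d=3: +18·0.0833333° lon, +3·0.0416667° lat → SW at lon -174.5°, lat -16.875°.
Extended square 6, 1: +6·0.00833333° lon, +1·0.00416667° lat → SW at lon -174.45°, lat -16.8708°.
Cell spans 0.00833333° lon × 0.00416667° lat.
west -174.45000, east -174.44167.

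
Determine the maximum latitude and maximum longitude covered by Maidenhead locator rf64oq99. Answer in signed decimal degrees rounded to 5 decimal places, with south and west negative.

-35.29167, 173.25000

Field R=17, F=5: +17·20° lon, +5·10° lat → SW at lon 160°, lat -40°.
Square 6, 4: +6·2° lon, +4·1° lat → SW at lon 172°, lat -36°.
Subsquare o=14, q=16: +14·0.0833333° lon, +16·0.0416667° lat → SW at lon 173.167°, lat -35.3333°.
Extended square 9, 9: +9·0.00833333° lon, +9·0.00416667° lat → SW at lon 173.242°, lat -35.2958°.
Cell spans 0.00833333° lon × 0.00416667° lat. NE corner is SW corner plus one full cell.
latitude -35.29167, longitude 173.25000.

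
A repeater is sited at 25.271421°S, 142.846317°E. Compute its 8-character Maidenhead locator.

Offset from 180°W / 90°S: lon 322.84632°, lat 64.72858°.
Field: 322.84632/20 → 16 → Q, 64.72858/10 → 6 → G; chars QG.
Square: 2.84632/2 → 1, 4.72858/1 → 4; chars 14.
Subsquare: 0.84632/0.0833333 → 10 → k, 0.72858/0.0416667 → 17 → r; chars kr.
Extended square: 0.01298/0.00833333 → 1, 0.02025/0.00416667 → 4; chars 14.

QG14kr14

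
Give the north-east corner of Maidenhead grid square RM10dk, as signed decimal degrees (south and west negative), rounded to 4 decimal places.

Field R=17, M=12: +17·20° lon, +12·10° lat → SW at lon 160°, lat 30°.
Square 1, 0: +1·2° lon, +0·1° lat → SW at lon 162°, lat 30°.
Subsquare d=3, k=10: +3·0.0833333° lon, +10·0.0416667° lat → SW at lon 162.25°, lat 30.4167°.
Cell spans 0.0833333° lon × 0.0416667° lat. NE corner is SW corner plus one full cell.
latitude 30.4583, longitude 162.3333.

30.4583, 162.3333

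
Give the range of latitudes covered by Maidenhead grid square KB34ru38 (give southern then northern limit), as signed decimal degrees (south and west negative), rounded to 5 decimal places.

-75.13333, -75.12917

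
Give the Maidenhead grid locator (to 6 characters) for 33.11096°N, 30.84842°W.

Offset from 180°W / 90°S: lon 149.1516°, lat 123.1110°.
Field (20°×10°, letters A–R): 149.1516/20 → 7 → H, 123.1110/10 → 12 → M; chars HM.
Square (2°×1°, digits 0–9): 9.1516/2 → 4, 3.1110/1 → 3; chars 43.
Subsquare (5′×2.5′, letters a–x): 1.1516/0.0833333 → 13 → n, 0.1110/0.0416667 → 2 → c; chars nc.

HM43nc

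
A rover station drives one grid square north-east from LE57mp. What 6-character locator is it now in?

Longitude subsquare m = 12; +1 → 13 = n.
Latitude subsquare p = 15; +1 → 16 = q.

LE57nq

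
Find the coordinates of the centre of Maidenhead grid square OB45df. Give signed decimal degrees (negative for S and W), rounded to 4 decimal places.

Field O=14, B=1: +14·20° lon, +1·10° lat → SW at lon 100°, lat -80°.
Square 4, 5: +4·2° lon, +5·1° lat → SW at lon 108°, lat -75°.
Subsquare d=3, f=5: +3·0.0833333° lon, +5·0.0416667° lat → SW at lon 108.25°, lat -74.7917°.
Cell spans 0.0833333° lon × 0.0416667° lat. Centre is SW corner plus half of each.
latitude -74.7708, longitude 108.2917.

-74.7708, 108.2917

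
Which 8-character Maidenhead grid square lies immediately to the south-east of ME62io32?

ME62io41

Longitude extended square 3; +1 → 4.
Latitude extended square 2; −1 → 1.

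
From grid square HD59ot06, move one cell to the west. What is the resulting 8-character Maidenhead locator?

HD59nt96

Longitude extended square 0; −1 → -1, wraps to 9, carry into subsquare.
Longitude subsquare o = 14; −1 → 13 = n.
The latitude characters are unchanged.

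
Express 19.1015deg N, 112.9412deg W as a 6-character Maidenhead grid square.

Offset from 180°W / 90°S: lon 67.0588°, lat 109.1015°.
Field: 67.0588/20 → 3 → D, 109.1015/10 → 10 → K; chars DK.
Square: 7.0588/2 → 3, 9.1015/1 → 9; chars 39.
Subsquare: 1.0588/0.0833333 → 12 → m, 0.1015/0.0416667 → 2 → c; chars mc.

DK39mc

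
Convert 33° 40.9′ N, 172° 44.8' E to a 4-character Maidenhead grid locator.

RM63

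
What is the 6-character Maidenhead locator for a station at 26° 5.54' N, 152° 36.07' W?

BL36qc

Add 180° to longitude and 90° to latitude: 27.3988, 116.0923.
Field: lon ⌊27.3988/20⌋ = 1 → B; lat ⌊116.0923/10⌋ = 11 → L.
Square: lon ⌊7.3988/2⌋ = 3; lat ⌊6.0923/1⌋ = 6.
Subsquare: lon ⌊1.3988/0.0833333⌋ = 16 → q; lat ⌊0.0923/0.0416667⌋ = 2 → c.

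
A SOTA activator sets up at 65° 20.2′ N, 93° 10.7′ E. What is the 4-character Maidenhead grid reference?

NP65

Shift to the Maidenhead origin (180°W, 90°S): lon 273.18, lat 155.34.
Field: lon ⌊273.18/20⌋ = 13 → N; lat ⌊155.34/10⌋ = 15 → P.
Square: lon ⌊13.18/2⌋ = 6; lat ⌊5.34/1⌋ = 5.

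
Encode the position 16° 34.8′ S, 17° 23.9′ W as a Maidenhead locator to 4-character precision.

IH13

Add 180° to longitude and 90° to latitude: 162.60, 73.42.
Field: lon ⌊162.60/20⌋ = 8 → I; lat ⌊73.42/10⌋ = 7 → H.
Square: lon ⌊2.60/2⌋ = 1; lat ⌊3.42/1⌋ = 3.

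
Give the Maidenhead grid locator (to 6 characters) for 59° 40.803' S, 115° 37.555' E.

OD70th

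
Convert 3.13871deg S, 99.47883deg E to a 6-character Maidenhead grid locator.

NI96ru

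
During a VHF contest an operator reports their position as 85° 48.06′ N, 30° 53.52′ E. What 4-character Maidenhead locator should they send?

Shift to the Maidenhead origin (180°W, 90°S): lon 210.89, lat 175.80.
Field: 210.89/20 → 10 → K, 175.80/10 → 17 → R; chars KR.
Square: 10.89/2 → 5, 5.80/1 → 5; chars 55.

KR55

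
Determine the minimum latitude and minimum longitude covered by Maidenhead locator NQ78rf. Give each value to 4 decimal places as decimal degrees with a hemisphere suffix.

78.2083° N, 95.4167° E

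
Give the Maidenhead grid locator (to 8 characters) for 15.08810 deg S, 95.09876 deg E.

NH74nv18

Add 180° to longitude and 90° to latitude: 275.09876, 74.91190.
Field: lon ⌊275.09876/20⌋ = 13 → N; lat ⌊74.91190/10⌋ = 7 → H.
Square: lon ⌊15.09876/2⌋ = 7; lat ⌊4.91190/1⌋ = 4.
Subsquare: lon ⌊1.09876/0.0833333⌋ = 13 → n; lat ⌊0.91190/0.0416667⌋ = 21 → v.
Extended square: lon ⌊0.01543/0.00833333⌋ = 1; lat ⌊0.03690/0.00416667⌋ = 8.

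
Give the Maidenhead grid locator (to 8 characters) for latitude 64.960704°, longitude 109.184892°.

OP44ox20

Add 180° to longitude and 90° to latitude: 289.18489, 154.96070.
Field: lon ⌊289.18489/20⌋ = 14 → O; lat ⌊154.96070/10⌋ = 15 → P.
Square: lon ⌊9.18489/2⌋ = 4; lat ⌊4.96070/1⌋ = 4.
Subsquare: lon ⌊1.18489/0.0833333⌋ = 14 → o; lat ⌊0.96070/0.0416667⌋ = 23 → x.
Extended square: lon ⌊0.01823/0.00833333⌋ = 2; lat ⌊0.00237/0.00416667⌋ = 0.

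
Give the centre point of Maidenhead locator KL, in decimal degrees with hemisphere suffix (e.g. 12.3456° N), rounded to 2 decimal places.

Field K=10, L=11: +10·20° lon, +11·10° lat → SW at lon 20°, lat 20°.
Cell spans 20° lon × 10° lat. Centre is SW corner plus half of each.
latitude 25.00° N, longitude 30.00° E.

25.00° N, 30.00° E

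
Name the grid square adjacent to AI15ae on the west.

AI05xe

Longitude subsquare a = 0; −1 → -1, wraps to 23 = x, carry into square.
Longitude square 1; −1 → 0.
The latitude characters are unchanged.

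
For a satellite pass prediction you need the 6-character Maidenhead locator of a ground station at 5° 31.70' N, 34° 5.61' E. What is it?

Shift to the Maidenhead origin (180°W, 90°S): lon 214.0935, lat 95.5283.
Field: 214.0935/20 → 10 → K, 95.5283/10 → 9 → J; chars KJ.
Square: 14.0935/2 → 7, 5.5283/1 → 5; chars 75.
Subsquare: 0.0935/0.0833333 → 1 → b, 0.5283/0.0416667 → 12 → m; chars bm.

KJ75bm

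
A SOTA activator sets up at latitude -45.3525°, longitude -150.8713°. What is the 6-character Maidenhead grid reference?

Shift to the Maidenhead origin (180°W, 90°S): lon 29.1287, lat 44.6475.
Field: 29.1287/20 → 1 → B, 44.6475/10 → 4 → E; chars BE.
Square: 9.1287/2 → 4, 4.6475/1 → 4; chars 44.
Subsquare: 1.1287/0.0833333 → 13 → n, 0.6475/0.0416667 → 15 → p; chars np.

BE44np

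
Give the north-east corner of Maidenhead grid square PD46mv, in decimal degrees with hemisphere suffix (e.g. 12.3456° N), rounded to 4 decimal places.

53.0833° S, 129.0833° E

Field P=15, D=3: +15·20° lon, +3·10° lat → SW at lon 120°, lat -60°.
Square 4, 6: +4·2° lon, +6·1° lat → SW at lon 128°, lat -54°.
Subsquare m=12, v=21: +12·0.0833333° lon, +21·0.0416667° lat → SW at lon 129°, lat -53.125°.
Cell spans 0.0833333° lon × 0.0416667° lat. NE corner is SW corner plus one full cell.
latitude 53.0833° S, longitude 129.0833° E.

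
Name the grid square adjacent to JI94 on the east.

KI04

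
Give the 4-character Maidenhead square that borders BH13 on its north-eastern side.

Longitude square 1; +1 → 2.
Latitude square 3; +1 → 4.

BH24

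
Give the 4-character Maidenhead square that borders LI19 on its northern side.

Latitude square 9; +1 → 10, wraps to 0, carry into field.
Latitude field I = 8; +1 → 9 = J.
The longitude characters are unchanged.

LJ10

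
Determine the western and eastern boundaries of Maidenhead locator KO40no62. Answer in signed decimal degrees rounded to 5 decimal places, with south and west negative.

Field K=10, O=14: +10·20° lon, +14·10° lat → SW at lon 20°, lat 50°.
Square 4, 0: +4·2° lon, +0·1° lat → SW at lon 28°, lat 50°.
Subsquare n=13, o=14: +13·0.0833333° lon, +14·0.0416667° lat → SW at lon 29.0833°, lat 50.5833°.
Extended square 6, 2: +6·0.00833333° lon, +2·0.00416667° lat → SW at lon 29.1333°, lat 50.5917°.
Cell spans 0.00833333° lon × 0.00416667° lat.
west 29.13333, east 29.14167.

29.13333, 29.14167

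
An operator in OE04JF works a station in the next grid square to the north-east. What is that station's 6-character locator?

OE04kg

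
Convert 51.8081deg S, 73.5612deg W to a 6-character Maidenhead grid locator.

FD38fe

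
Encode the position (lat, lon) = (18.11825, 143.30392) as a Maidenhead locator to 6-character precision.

QK18pc

Shift to the Maidenhead origin (180°W, 90°S): lon 323.3039, lat 108.1183.
Field: 323.3039/20 → 16 → Q, 108.1183/10 → 10 → K; chars QK.
Square: 3.3039/2 → 1, 8.1183/1 → 8; chars 18.
Subsquare: 1.3039/0.0833333 → 15 → p, 0.1183/0.0416667 → 2 → c; chars pc.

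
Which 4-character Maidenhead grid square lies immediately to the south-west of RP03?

QP92

Longitude square 0; −1 → -1, wraps to 9, carry into field.
Longitude field R = 17; −1 → 16 = Q.
Latitude square 3; −1 → 2.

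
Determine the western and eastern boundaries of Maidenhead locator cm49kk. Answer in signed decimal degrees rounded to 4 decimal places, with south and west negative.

-131.1667, -131.0833

Field C=2, M=12: +2·20° lon, +12·10° lat → SW at lon -140°, lat 30°.
Square 4, 9: +4·2° lon, +9·1° lat → SW at lon -132°, lat 39°.
Subsquare k=10, k=10: +10·0.0833333° lon, +10·0.0416667° lat → SW at lon -131.167°, lat 39.4167°.
Cell spans 0.0833333° lon × 0.0416667° lat.
west -131.1667, east -131.0833.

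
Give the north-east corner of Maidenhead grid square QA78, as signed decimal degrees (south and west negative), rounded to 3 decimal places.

-81.000, 156.000

Field Q=16, A=0: +16·20° lon, +0·10° lat → SW at lon 140°, lat -90°.
Square 7, 8: +7·2° lon, +8·1° lat → SW at lon 154°, lat -82°.
Cell spans 2° lon × 1° lat. NE corner is SW corner plus one full cell.
latitude -81.000, longitude 156.000.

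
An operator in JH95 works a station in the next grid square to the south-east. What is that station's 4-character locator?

KH04

Longitude square 9; +1 → 10, wraps to 0, carry into field.
Longitude field J = 9; +1 → 10 = K.
Latitude square 5; −1 → 4.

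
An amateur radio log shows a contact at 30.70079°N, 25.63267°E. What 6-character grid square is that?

KM20tq

Offset from 180°W / 90°S: lon 205.6327°, lat 120.7008°.
Field: lon ⌊205.6327/20⌋ = 10 → K; lat ⌊120.7008/10⌋ = 12 → M.
Square: lon ⌊5.6327/2⌋ = 2; lat ⌊0.7008/1⌋ = 0.
Subsquare: lon ⌊1.6327/0.0833333⌋ = 19 → t; lat ⌊0.7008/0.0416667⌋ = 16 → q.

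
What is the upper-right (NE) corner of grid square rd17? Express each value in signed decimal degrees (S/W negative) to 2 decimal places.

-52.00, 164.00

Field R=17, D=3: +17·20° lon, +3·10° lat → SW at lon 160°, lat -60°.
Square 1, 7: +1·2° lon, +7·1° lat → SW at lon 162°, lat -53°.
Cell spans 2° lon × 1° lat. NE corner is SW corner plus one full cell.
latitude -52.00, longitude 164.00.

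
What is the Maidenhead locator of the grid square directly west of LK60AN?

LK50xn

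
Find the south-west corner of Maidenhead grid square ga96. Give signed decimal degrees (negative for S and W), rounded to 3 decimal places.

-84.000, -42.000

Field G=6, A=0: +6·20° lon, +0·10° lat → SW at lon -60°, lat -90°.
Square 9, 6: +9·2° lon, +6·1° lat → SW at lon -42°, lat -84°.
latitude -84.000, longitude -42.000.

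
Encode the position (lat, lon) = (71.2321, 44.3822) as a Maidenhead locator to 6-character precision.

LQ21ef

Add 180° to longitude and 90° to latitude: 224.3822, 161.2321.
Field (20°×10°, letters A–R): lon ⌊224.3822/20⌋ = 11 → L; lat ⌊161.2321/10⌋ = 16 → Q.
Square (2°×1°, digits 0–9): lon ⌊4.3822/2⌋ = 2; lat ⌊1.2321/1⌋ = 1.
Subsquare (5′×2.5′, letters a–x): lon ⌊0.3822/0.0833333⌋ = 4 → e; lat ⌊0.2321/0.0416667⌋ = 5 → f.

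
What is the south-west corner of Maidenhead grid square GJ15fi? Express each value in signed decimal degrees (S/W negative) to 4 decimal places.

Field G=6, J=9: +6·20° lon, +9·10° lat → SW at lon -60°, lat 0°.
Square 1, 5: +1·2° lon, +5·1° lat → SW at lon -58°, lat 5°.
Subsquare f=5, i=8: +5·0.0833333° lon, +8·0.0416667° lat → SW at lon -57.5833°, lat 5.33333°.
latitude 5.3333, longitude -57.5833.

5.3333, -57.5833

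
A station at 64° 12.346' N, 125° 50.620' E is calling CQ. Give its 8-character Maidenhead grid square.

PP24we19

Add 180° to longitude and 90° to latitude: 305.84367, 154.20577.
Field: 305.84367/20 → 15 → P, 154.20577/10 → 15 → P; chars PP.
Square: 5.84367/2 → 2, 4.20577/1 → 4; chars 24.
Subsquare: 1.84367/0.0833333 → 22 → w, 0.20577/0.0416667 → 4 → e; chars we.
Extended square: 0.01033/0.00833333 → 1, 0.03910/0.00416667 → 9; chars 19.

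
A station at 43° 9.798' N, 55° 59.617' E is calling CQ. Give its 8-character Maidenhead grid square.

Add 180° to longitude and 90° to latitude: 235.99362, 133.16330.
Field: 235.99362/20 → 11 → L, 133.16330/10 → 13 → N; chars LN.
Square: 15.99362/2 → 7, 3.16330/1 → 3; chars 73.
Subsquare: 1.99362/0.0833333 → 23 → x, 0.16330/0.0416667 → 3 → d; chars xd.
Extended square: 0.07695/0.00833333 → 9, 0.03830/0.00416667 → 9; chars 99.

LN73xd99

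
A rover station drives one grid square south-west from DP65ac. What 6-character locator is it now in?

DP55xb

Longitude subsquare a = 0; −1 → -1, wraps to 23 = x, carry into square.
Longitude square 6; −1 → 5.
Latitude subsquare c = 2; −1 → 1 = b.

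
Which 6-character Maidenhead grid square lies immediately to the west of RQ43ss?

RQ43rs

Longitude subsquare s = 18; −1 → 17 = r.
The latitude characters are unchanged.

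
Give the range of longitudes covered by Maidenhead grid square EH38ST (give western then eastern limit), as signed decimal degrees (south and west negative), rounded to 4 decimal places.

-92.5000, -92.4167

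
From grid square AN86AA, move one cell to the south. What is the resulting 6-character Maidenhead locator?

Latitude subsquare a = 0; −1 → -1, wraps to 23 = x, carry into square.
Latitude square 6; −1 → 5.
The longitude characters are unchanged.

AN85ax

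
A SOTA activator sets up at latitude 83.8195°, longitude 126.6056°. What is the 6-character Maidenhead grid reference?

PR33ht

Shift to the Maidenhead origin (180°W, 90°S): lon 306.6056, lat 173.8195.
Field: lon ⌊306.6056/20⌋ = 15 → P; lat ⌊173.8195/10⌋ = 17 → R.
Square: lon ⌊6.6056/2⌋ = 3; lat ⌊3.8195/1⌋ = 3.
Subsquare: lon ⌊0.6056/0.0833333⌋ = 7 → h; lat ⌊0.8195/0.0416667⌋ = 19 → t.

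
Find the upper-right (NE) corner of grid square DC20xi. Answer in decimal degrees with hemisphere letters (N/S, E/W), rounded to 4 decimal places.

Field D=3, C=2: +3·20° lon, +2·10° lat → SW at lon -120°, lat -70°.
Square 2, 0: +2·2° lon, +0·1° lat → SW at lon -116°, lat -70°.
Subsquare x=23, i=8: +23·0.0833333° lon, +8·0.0416667° lat → SW at lon -114.083°, lat -69.6667°.
Cell spans 0.0833333° lon × 0.0416667° lat. NE corner is SW corner plus one full cell.
latitude 69.6250° S, longitude 114.0000° W.

69.6250° S, 114.0000° W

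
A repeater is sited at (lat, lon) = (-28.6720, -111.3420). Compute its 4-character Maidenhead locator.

DG41

Shift to the Maidenhead origin (180°W, 90°S): lon 68.66, lat 61.33.
Field: 68.66/20 → 3 → D, 61.33/10 → 6 → G; chars DG.
Square: 8.66/2 → 4, 1.33/1 → 1; chars 41.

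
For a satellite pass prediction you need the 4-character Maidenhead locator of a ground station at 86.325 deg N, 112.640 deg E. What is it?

OR66

Offset from 180°W / 90°S: lon 292.64°, lat 176.32°.
Field: 292.64/20 → 14 → O, 176.32/10 → 17 → R; chars OR.
Square: 12.64/2 → 6, 6.32/1 → 6; chars 66.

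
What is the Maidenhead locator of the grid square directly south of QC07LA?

QC06lx

Latitude subsquare a = 0; −1 → -1, wraps to 23 = x, carry into square.
Latitude square 7; −1 → 6.
The longitude characters are unchanged.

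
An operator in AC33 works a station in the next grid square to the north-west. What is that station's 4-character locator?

AC24

Longitude square 3; −1 → 2.
Latitude square 3; +1 → 4.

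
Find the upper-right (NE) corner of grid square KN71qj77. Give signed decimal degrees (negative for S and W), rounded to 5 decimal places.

41.40833, 35.40000

Field K=10, N=13: +10·20° lon, +13·10° lat → SW at lon 20°, lat 40°.
Square 7, 1: +7·2° lon, +1·1° lat → SW at lon 34°, lat 41°.
Subsquare q=16, j=9: +16·0.0833333° lon, +9·0.0416667° lat → SW at lon 35.3333°, lat 41.375°.
Extended square 7, 7: +7·0.00833333° lon, +7·0.00416667° lat → SW at lon 35.3917°, lat 41.4042°.
Cell spans 0.00833333° lon × 0.00416667° lat. NE corner is SW corner plus one full cell.
latitude 41.40833, longitude 35.40000.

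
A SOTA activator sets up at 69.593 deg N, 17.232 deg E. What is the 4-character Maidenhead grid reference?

JP89

Add 180° to longitude and 90° to latitude: 197.23, 159.59.
Field: lon ⌊197.23/20⌋ = 9 → J; lat ⌊159.59/10⌋ = 15 → P.
Square: lon ⌊17.23/2⌋ = 8; lat ⌊9.59/1⌋ = 9.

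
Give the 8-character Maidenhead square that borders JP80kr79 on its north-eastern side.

JP80ks80

Longitude extended square 7; +1 → 8.
Latitude extended square 9; +1 → 10, wraps to 0, carry into subsquare.
Latitude subsquare r = 17; +1 → 18 = s.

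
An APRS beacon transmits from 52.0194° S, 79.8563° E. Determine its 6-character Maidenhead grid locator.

MD97wx

Shift to the Maidenhead origin (180°W, 90°S): lon 259.8563, lat 37.9806.
Field: lon ⌊259.8563/20⌋ = 12 → M; lat ⌊37.9806/10⌋ = 3 → D.
Square: lon ⌊19.8563/2⌋ = 9; lat ⌊7.9806/1⌋ = 7.
Subsquare: lon ⌊1.8563/0.0833333⌋ = 22 → w; lat ⌊0.9806/0.0416667⌋ = 23 → x.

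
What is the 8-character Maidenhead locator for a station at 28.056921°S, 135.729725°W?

Offset from 180°W / 90°S: lon 44.27027°, lat 61.94308°.
Field (20°×10°, letters A–R): lon ⌊44.27027/20⌋ = 2 → C; lat ⌊61.94308/10⌋ = 6 → G.
Square (2°×1°, digits 0–9): lon ⌊4.27027/2⌋ = 2; lat ⌊1.94308/1⌋ = 1.
Subsquare (5′×2.5′, letters a–x): lon ⌊0.27027/0.0833333⌋ = 3 → d; lat ⌊0.94308/0.0416667⌋ = 22 → w.
Extended square (30″×15″, digits 0–9): lon ⌊0.02027/0.00833333⌋ = 2; lat ⌊0.02641/0.00416667⌋ = 6.

CG21dw26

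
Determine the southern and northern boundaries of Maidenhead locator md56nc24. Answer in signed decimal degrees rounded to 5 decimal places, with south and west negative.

-53.90000, -53.89583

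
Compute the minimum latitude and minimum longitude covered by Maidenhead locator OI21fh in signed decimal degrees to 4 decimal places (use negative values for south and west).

-8.7083, 104.4167

Field O=14, I=8: +14·20° lon, +8·10° lat → SW at lon 100°, lat -10°.
Square 2, 1: +2·2° lon, +1·1° lat → SW at lon 104°, lat -9°.
Subsquare f=5, h=7: +5·0.0833333° lon, +7·0.0416667° lat → SW at lon 104.417°, lat -8.70833°.
latitude -8.7083, longitude 104.4167.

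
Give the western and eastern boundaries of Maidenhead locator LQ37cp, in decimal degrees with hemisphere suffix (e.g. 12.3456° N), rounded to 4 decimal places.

Field L=11, Q=16: +11·20° lon, +16·10° lat → SW at lon 40°, lat 70°.
Square 3, 7: +3·2° lon, +7·1° lat → SW at lon 46°, lat 77°.
Subsquare c=2, p=15: +2·0.0833333° lon, +15·0.0416667° lat → SW at lon 46.1667°, lat 77.625°.
Cell spans 0.0833333° lon × 0.0416667° lat.
west 46.1667° E, east 46.2500° E.

46.1667° E, 46.2500° E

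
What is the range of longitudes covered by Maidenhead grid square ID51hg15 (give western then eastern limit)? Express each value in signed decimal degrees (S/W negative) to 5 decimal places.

-9.40833, -9.40000

Field I=8, D=3: +8·20° lon, +3·10° lat → SW at lon -20°, lat -60°.
Square 5, 1: +5·2° lon, +1·1° lat → SW at lon -10°, lat -59°.
Subsquare h=7, g=6: +7·0.0833333° lon, +6·0.0416667° lat → SW at lon -9.41667°, lat -58.75°.
Extended square 1, 5: +1·0.00833333° lon, +5·0.00416667° lat → SW at lon -9.40833°, lat -58.7292°.
Cell spans 0.00833333° lon × 0.00416667° lat.
west -9.40833, east -9.40000.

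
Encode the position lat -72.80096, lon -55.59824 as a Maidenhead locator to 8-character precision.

GB27ee87

Shift to the Maidenhead origin (180°W, 90°S): lon 124.40176, lat 17.19904.
Field (20°×10°, letters A–R): lon ⌊124.40176/20⌋ = 6 → G; lat ⌊17.19904/10⌋ = 1 → B.
Square (2°×1°, digits 0–9): lon ⌊4.40176/2⌋ = 2; lat ⌊7.19904/1⌋ = 7.
Subsquare (5′×2.5′, letters a–x): lon ⌊0.40176/0.0833333⌋ = 4 → e; lat ⌊0.19904/0.0416667⌋ = 4 → e.
Extended square (30″×15″, digits 0–9): lon ⌊0.06843/0.00833333⌋ = 8; lat ⌊0.03237/0.00416667⌋ = 7.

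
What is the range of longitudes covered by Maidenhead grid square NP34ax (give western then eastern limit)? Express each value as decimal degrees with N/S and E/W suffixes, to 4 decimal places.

Field N=13, P=15: +13·20° lon, +15·10° lat → SW at lon 80°, lat 60°.
Square 3, 4: +3·2° lon, +4·1° lat → SW at lon 86°, lat 64°.
Subsquare a=0, x=23: +0·0.0833333° lon, +23·0.0416667° lat → SW at lon 86°, lat 64.9583°.
Cell spans 0.0833333° lon × 0.0416667° lat.
west 86.0000° E, east 86.0833° E.

86.0000° E, 86.0833° E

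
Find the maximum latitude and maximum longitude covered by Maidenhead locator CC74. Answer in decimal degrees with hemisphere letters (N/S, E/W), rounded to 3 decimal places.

65.000° S, 124.000° W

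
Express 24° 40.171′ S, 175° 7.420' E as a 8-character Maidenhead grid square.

RG75nh49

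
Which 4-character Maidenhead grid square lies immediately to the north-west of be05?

Longitude square 0; −1 → -1, wraps to 9, carry into field.
Longitude field B = 1; −1 → 0 = A.
Latitude square 5; +1 → 6.

AE96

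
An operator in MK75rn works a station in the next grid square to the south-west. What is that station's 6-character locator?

MK75qm

Longitude subsquare r = 17; −1 → 16 = q.
Latitude subsquare n = 13; −1 → 12 = m.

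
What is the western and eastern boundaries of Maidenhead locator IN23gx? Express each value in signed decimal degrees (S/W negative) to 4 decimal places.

Field I=8, N=13: +8·20° lon, +13·10° lat → SW at lon -20°, lat 40°.
Square 2, 3: +2·2° lon, +3·1° lat → SW at lon -16°, lat 43°.
Subsquare g=6, x=23: +6·0.0833333° lon, +23·0.0416667° lat → SW at lon -15.5°, lat 43.9583°.
Cell spans 0.0833333° lon × 0.0416667° lat.
west -15.5000, east -15.4167.

-15.5000, -15.4167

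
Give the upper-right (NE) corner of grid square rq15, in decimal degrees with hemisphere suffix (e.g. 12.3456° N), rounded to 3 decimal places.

Field R=17, Q=16: +17·20° lon, +16·10° lat → SW at lon 160°, lat 70°.
Square 1, 5: +1·2° lon, +5·1° lat → SW at lon 162°, lat 75°.
Cell spans 2° lon × 1° lat. NE corner is SW corner plus one full cell.
latitude 76.000° N, longitude 164.000° E.

76.000° N, 164.000° E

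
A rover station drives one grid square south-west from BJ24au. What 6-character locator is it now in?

Longitude subsquare a = 0; −1 → -1, wraps to 23 = x, carry into square.
Longitude square 2; −1 → 1.
Latitude subsquare u = 20; −1 → 19 = t.

BJ14xt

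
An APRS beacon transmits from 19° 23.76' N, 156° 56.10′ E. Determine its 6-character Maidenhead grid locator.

QK89lj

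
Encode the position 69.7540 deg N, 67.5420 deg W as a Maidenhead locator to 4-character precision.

FP69

Add 180° to longitude and 90° to latitude: 112.46, 159.75.
Field (20°×10°, letters A–R): 112.46/20 → 5 → F, 159.75/10 → 15 → P; chars FP.
Square (2°×1°, digits 0–9): 12.46/2 → 6, 9.75/1 → 9; chars 69.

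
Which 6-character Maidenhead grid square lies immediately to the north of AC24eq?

Latitude subsquare q = 16; +1 → 17 = r.
The longitude characters are unchanged.

AC24er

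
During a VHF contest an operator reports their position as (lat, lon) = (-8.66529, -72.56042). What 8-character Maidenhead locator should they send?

Shift to the Maidenhead origin (180°W, 90°S): lon 107.43958, lat 81.33471.
Field: 107.43958/20 → 5 → F, 81.33471/10 → 8 → I; chars FI.
Square: 7.43958/2 → 3, 1.33471/1 → 1; chars 31.
Subsquare: 1.43958/0.0833333 → 17 → r, 0.33471/0.0416667 → 8 → i; chars ri.
Extended square: 0.02291/0.00833333 → 2, 0.00138/0.00416667 → 0; chars 20.

FI31ri20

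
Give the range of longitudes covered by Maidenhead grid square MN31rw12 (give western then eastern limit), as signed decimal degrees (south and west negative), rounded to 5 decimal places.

Field M=12, N=13: +12·20° lon, +13·10° lat → SW at lon 60°, lat 40°.
Square 3, 1: +3·2° lon, +1·1° lat → SW at lon 66°, lat 41°.
Subsquare r=17, w=22: +17·0.0833333° lon, +22·0.0416667° lat → SW at lon 67.4167°, lat 41.9167°.
Extended square 1, 2: +1·0.00833333° lon, +2·0.00416667° lat → SW at lon 67.425°, lat 41.925°.
Cell spans 0.00833333° lon × 0.00416667° lat.
west 67.42500, east 67.43333.

67.42500, 67.43333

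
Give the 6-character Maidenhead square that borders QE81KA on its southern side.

Latitude subsquare a = 0; −1 → -1, wraps to 23 = x, carry into square.
Latitude square 1; −1 → 0.
The longitude characters are unchanged.

QE80kx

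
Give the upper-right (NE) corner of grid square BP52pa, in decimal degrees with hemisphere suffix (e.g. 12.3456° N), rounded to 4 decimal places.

Field B=1, P=15: +1·20° lon, +15·10° lat → SW at lon -160°, lat 60°.
Square 5, 2: +5·2° lon, +2·1° lat → SW at lon -150°, lat 62°.
Subsquare p=15, a=0: +15·0.0833333° lon, +0·0.0416667° lat → SW at lon -148.75°, lat 62°.
Cell spans 0.0833333° lon × 0.0416667° lat. NE corner is SW corner plus one full cell.
latitude 62.0417° N, longitude 148.6667° W.

62.0417° N, 148.6667° W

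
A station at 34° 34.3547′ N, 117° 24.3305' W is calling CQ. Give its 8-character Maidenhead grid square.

Add 180° to longitude and 90° to latitude: 62.59449, 124.57258.
Field (20°×10°, letters A–R): lon ⌊62.59449/20⌋ = 3 → D; lat ⌊124.57258/10⌋ = 12 → M.
Square (2°×1°, digits 0–9): lon ⌊2.59449/2⌋ = 1; lat ⌊4.57258/1⌋ = 4.
Subsquare (5′×2.5′, letters a–x): lon ⌊0.59449/0.0833333⌋ = 7 → h; lat ⌊0.57258/0.0416667⌋ = 13 → n.
Extended square (30″×15″, digits 0–9): lon ⌊0.01116/0.00833333⌋ = 1; lat ⌊0.03091/0.00416667⌋ = 7.

DM14hn17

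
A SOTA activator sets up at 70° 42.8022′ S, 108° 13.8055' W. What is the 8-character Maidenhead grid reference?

DB59vg28

Add 180° to longitude and 90° to latitude: 71.76991, 19.28663.
Field: lon ⌊71.76991/20⌋ = 3 → D; lat ⌊19.28663/10⌋ = 1 → B.
Square: lon ⌊11.76991/2⌋ = 5; lat ⌊9.28663/1⌋ = 9.
Subsquare: lon ⌊1.76991/0.0833333⌋ = 21 → v; lat ⌊0.28663/0.0416667⌋ = 6 → g.
Extended square: lon ⌊0.01991/0.00833333⌋ = 2; lat ⌊0.03663/0.00416667⌋ = 8.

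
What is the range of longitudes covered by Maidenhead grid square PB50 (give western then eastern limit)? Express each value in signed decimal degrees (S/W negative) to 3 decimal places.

130.000, 132.000

Field P=15, B=1: +15·20° lon, +1·10° lat → SW at lon 120°, lat -80°.
Square 5, 0: +5·2° lon, +0·1° lat → SW at lon 130°, lat -80°.
Cell spans 2° lon × 1° lat.
west 130.000, east 132.000.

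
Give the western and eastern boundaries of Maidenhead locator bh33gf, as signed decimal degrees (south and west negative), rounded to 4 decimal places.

Field B=1, H=7: +1·20° lon, +7·10° lat → SW at lon -160°, lat -20°.
Square 3, 3: +3·2° lon, +3·1° lat → SW at lon -154°, lat -17°.
Subsquare g=6, f=5: +6·0.0833333° lon, +5·0.0416667° lat → SW at lon -153.5°, lat -16.7917°.
Cell spans 0.0833333° lon × 0.0416667° lat.
west -153.5000, east -153.4167.

-153.5000, -153.4167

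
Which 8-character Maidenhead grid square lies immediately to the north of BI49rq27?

Latitude extended square 7; +1 → 8.
The longitude characters are unchanged.

BI49rq28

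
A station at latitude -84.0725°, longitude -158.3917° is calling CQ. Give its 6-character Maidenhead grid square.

BA05tw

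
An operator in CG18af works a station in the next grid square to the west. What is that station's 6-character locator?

Longitude subsquare a = 0; −1 → -1, wraps to 23 = x, carry into square.
Longitude square 1; −1 → 0.
The latitude characters are unchanged.

CG08xf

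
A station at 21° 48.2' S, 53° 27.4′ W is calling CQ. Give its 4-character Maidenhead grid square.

GG38

Offset from 180°W / 90°S: lon 126.54°, lat 68.20°.
Field: 126.54/20 → 6 → G, 68.20/10 → 6 → G; chars GG.
Square: 6.54/2 → 3, 8.20/1 → 8; chars 38.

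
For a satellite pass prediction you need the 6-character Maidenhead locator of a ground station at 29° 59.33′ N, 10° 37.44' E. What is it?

Shift to the Maidenhead origin (180°W, 90°S): lon 190.6240, lat 119.9888.
Field: 190.6240/20 → 9 → J, 119.9888/10 → 11 → L; chars JL.
Square: 10.6240/2 → 5, 9.9888/1 → 9; chars 59.
Subsquare: 0.6240/0.0833333 → 7 → h, 0.9888/0.0416667 → 23 → x; chars hx.

JL59hx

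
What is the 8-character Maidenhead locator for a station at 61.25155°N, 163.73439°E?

RP11ug80

Offset from 180°W / 90°S: lon 343.73439°, lat 151.25155°.
Field: 343.73439/20 → 17 → R, 151.25155/10 → 15 → P; chars RP.
Square: 3.73439/2 → 1, 1.25155/1 → 1; chars 11.
Subsquare: 1.73439/0.0833333 → 20 → u, 0.25155/0.0416667 → 6 → g; chars ug.
Extended square: 0.06772/0.00833333 → 8, 0.00155/0.00416667 → 0; chars 80.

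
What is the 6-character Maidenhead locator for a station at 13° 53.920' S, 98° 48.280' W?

EH06oc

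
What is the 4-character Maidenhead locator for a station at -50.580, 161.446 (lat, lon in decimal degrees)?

Shift to the Maidenhead origin (180°W, 90°S): lon 341.45, lat 39.42.
Field: 341.45/20 → 17 → R, 39.42/10 → 3 → D; chars RD.
Square: 1.45/2 → 0, 9.42/1 → 9; chars 09.

RD09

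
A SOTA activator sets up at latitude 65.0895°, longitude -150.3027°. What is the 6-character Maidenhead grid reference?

BP45uc

Offset from 180°W / 90°S: lon 29.6973°, lat 155.0895°.
Field (20°×10°, letters A–R): lon ⌊29.6973/20⌋ = 1 → B; lat ⌊155.0895/10⌋ = 15 → P.
Square (2°×1°, digits 0–9): lon ⌊9.6973/2⌋ = 4; lat ⌊5.0895/1⌋ = 5.
Subsquare (5′×2.5′, letters a–x): lon ⌊1.6973/0.0833333⌋ = 20 → u; lat ⌊0.0895/0.0416667⌋ = 2 → c.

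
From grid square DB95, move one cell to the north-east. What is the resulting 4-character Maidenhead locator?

EB06

Longitude square 9; +1 → 10, wraps to 0, carry into field.
Longitude field D = 3; +1 → 4 = E.
Latitude square 5; +1 → 6.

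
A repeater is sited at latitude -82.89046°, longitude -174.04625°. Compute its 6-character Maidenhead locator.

Shift to the Maidenhead origin (180°W, 90°S): lon 5.9538, lat 7.1095.
Field: lon ⌊5.9538/20⌋ = 0 → A; lat ⌊7.1095/10⌋ = 0 → A.
Square: lon ⌊5.9538/2⌋ = 2; lat ⌊7.1095/1⌋ = 7.
Subsquare: lon ⌊1.9538/0.0833333⌋ = 23 → x; lat ⌊0.1095/0.0416667⌋ = 2 → c.

AA27xc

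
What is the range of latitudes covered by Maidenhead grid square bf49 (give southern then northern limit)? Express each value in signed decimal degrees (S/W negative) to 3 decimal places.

Field B=1, F=5: +1·20° lon, +5·10° lat → SW at lon -160°, lat -40°.
Square 4, 9: +4·2° lon, +9·1° lat → SW at lon -152°, lat -31°.
Cell spans 2° lon × 1° lat.
south -31.000, north -30.000.

-31.000, -30.000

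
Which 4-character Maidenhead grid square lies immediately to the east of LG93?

MG03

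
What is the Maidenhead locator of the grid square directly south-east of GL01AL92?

Longitude extended square 9; +1 → 10, wraps to 0, carry into subsquare.
Longitude subsquare a = 0; +1 → 1 = b.
Latitude extended square 2; −1 → 1.

GL01bl01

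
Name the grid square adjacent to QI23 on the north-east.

Longitude square 2; +1 → 3.
Latitude square 3; +1 → 4.

QI34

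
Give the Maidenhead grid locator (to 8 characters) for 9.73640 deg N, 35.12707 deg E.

KJ79nr56

Shift to the Maidenhead origin (180°W, 90°S): lon 215.12707, lat 99.73640.
Field: 215.12707/20 → 10 → K, 99.73640/10 → 9 → J; chars KJ.
Square: 15.12707/2 → 7, 9.73640/1 → 9; chars 79.
Subsquare: 1.12707/0.0833333 → 13 → n, 0.73640/0.0416667 → 17 → r; chars nr.
Extended square: 0.04374/0.00833333 → 5, 0.02807/0.00416667 → 6; chars 56.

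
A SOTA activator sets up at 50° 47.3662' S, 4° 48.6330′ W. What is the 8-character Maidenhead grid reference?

ID79of20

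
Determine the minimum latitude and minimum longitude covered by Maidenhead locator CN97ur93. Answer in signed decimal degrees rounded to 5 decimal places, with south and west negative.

47.72083, -120.25833

Field C=2, N=13: +2·20° lon, +13·10° lat → SW at lon -140°, lat 40°.
Square 9, 7: +9·2° lon, +7·1° lat → SW at lon -122°, lat 47°.
Subsquare u=20, r=17: +20·0.0833333° lon, +17·0.0416667° lat → SW at lon -120.333°, lat 47.7083°.
Extended square 9, 3: +9·0.00833333° lon, +3·0.00416667° lat → SW at lon -120.258°, lat 47.7208°.
latitude 47.72083, longitude -120.25833.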